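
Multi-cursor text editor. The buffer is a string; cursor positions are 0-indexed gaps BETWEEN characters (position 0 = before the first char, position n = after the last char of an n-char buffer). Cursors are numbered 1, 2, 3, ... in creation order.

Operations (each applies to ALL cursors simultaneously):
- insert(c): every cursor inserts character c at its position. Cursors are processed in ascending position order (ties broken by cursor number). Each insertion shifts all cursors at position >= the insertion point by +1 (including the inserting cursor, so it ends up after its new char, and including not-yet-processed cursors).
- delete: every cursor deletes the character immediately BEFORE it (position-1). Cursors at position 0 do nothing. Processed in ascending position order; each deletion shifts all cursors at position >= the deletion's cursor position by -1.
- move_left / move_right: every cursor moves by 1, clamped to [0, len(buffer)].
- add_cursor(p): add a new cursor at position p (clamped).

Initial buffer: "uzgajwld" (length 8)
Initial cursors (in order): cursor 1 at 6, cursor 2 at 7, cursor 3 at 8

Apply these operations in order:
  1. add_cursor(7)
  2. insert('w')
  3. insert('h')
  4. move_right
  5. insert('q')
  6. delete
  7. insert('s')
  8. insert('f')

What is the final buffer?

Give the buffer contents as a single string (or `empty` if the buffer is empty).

After op 1 (add_cursor(7)): buffer="uzgajwld" (len 8), cursors c1@6 c2@7 c4@7 c3@8, authorship ........
After op 2 (insert('w')): buffer="uzgajwwlwwdw" (len 12), cursors c1@7 c2@10 c4@10 c3@12, authorship ......1.24.3
After op 3 (insert('h')): buffer="uzgajwwhlwwhhdwh" (len 16), cursors c1@8 c2@13 c4@13 c3@16, authorship ......11.2424.33
After op 4 (move_right): buffer="uzgajwwhlwwhhdwh" (len 16), cursors c1@9 c2@14 c4@14 c3@16, authorship ......11.2424.33
After op 5 (insert('q')): buffer="uzgajwwhlqwwhhdqqwhq" (len 20), cursors c1@10 c2@17 c4@17 c3@20, authorship ......11.12424.24333
After op 6 (delete): buffer="uzgajwwhlwwhhdwh" (len 16), cursors c1@9 c2@14 c4@14 c3@16, authorship ......11.2424.33
After op 7 (insert('s')): buffer="uzgajwwhlswwhhdsswhs" (len 20), cursors c1@10 c2@17 c4@17 c3@20, authorship ......11.12424.24333
After op 8 (insert('f')): buffer="uzgajwwhlsfwwhhdssffwhsf" (len 24), cursors c1@11 c2@20 c4@20 c3@24, authorship ......11.112424.24243333

Answer: uzgajwwhlsfwwhhdssffwhsf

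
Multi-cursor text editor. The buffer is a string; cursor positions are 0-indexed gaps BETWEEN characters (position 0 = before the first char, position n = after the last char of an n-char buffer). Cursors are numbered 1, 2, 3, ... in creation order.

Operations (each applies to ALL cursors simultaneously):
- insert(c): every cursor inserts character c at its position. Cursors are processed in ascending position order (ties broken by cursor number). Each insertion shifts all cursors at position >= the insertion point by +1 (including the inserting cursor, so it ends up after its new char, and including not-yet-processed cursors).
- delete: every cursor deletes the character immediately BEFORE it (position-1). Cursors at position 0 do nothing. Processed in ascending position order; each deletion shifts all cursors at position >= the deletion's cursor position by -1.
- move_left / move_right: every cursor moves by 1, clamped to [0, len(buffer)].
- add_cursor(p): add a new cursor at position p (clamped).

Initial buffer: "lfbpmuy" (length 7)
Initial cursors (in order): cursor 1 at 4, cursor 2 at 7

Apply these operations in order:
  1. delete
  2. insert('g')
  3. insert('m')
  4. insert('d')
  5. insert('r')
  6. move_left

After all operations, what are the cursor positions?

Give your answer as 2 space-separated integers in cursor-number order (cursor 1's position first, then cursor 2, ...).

Answer: 6 12

Derivation:
After op 1 (delete): buffer="lfbmu" (len 5), cursors c1@3 c2@5, authorship .....
After op 2 (insert('g')): buffer="lfbgmug" (len 7), cursors c1@4 c2@7, authorship ...1..2
After op 3 (insert('m')): buffer="lfbgmmugm" (len 9), cursors c1@5 c2@9, authorship ...11..22
After op 4 (insert('d')): buffer="lfbgmdmugmd" (len 11), cursors c1@6 c2@11, authorship ...111..222
After op 5 (insert('r')): buffer="lfbgmdrmugmdr" (len 13), cursors c1@7 c2@13, authorship ...1111..2222
After op 6 (move_left): buffer="lfbgmdrmugmdr" (len 13), cursors c1@6 c2@12, authorship ...1111..2222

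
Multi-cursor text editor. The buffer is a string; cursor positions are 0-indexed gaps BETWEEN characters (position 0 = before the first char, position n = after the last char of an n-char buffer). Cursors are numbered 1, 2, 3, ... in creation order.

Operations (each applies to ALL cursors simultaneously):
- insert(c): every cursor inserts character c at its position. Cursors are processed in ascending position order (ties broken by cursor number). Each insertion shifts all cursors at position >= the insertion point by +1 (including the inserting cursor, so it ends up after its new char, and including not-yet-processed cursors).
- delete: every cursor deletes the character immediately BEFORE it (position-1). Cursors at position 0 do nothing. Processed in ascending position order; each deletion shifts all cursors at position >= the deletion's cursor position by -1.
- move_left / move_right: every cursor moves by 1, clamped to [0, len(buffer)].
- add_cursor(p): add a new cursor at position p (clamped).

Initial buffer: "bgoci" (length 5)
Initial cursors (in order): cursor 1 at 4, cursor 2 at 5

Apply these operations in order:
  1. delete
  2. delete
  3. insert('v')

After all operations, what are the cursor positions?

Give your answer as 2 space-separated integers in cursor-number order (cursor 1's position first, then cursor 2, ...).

After op 1 (delete): buffer="bgo" (len 3), cursors c1@3 c2@3, authorship ...
After op 2 (delete): buffer="b" (len 1), cursors c1@1 c2@1, authorship .
After op 3 (insert('v')): buffer="bvv" (len 3), cursors c1@3 c2@3, authorship .12

Answer: 3 3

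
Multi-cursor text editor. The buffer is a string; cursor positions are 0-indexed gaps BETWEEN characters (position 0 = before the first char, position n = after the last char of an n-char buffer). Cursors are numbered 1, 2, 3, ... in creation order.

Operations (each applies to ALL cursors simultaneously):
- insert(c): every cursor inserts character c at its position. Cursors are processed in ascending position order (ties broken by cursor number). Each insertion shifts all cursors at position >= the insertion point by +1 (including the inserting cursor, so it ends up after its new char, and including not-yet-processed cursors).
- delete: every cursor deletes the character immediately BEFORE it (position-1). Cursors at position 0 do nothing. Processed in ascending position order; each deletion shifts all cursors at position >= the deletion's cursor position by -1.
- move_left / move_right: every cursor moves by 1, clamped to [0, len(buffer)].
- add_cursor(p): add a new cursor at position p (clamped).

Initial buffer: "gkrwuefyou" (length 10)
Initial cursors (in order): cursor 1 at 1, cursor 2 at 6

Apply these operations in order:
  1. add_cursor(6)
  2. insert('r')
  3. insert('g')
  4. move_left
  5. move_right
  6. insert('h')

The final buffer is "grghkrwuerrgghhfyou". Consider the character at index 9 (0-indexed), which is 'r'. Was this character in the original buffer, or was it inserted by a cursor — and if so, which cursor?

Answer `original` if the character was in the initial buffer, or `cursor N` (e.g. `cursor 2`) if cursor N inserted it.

After op 1 (add_cursor(6)): buffer="gkrwuefyou" (len 10), cursors c1@1 c2@6 c3@6, authorship ..........
After op 2 (insert('r')): buffer="grkrwuerrfyou" (len 13), cursors c1@2 c2@9 c3@9, authorship .1.....23....
After op 3 (insert('g')): buffer="grgkrwuerrggfyou" (len 16), cursors c1@3 c2@12 c3@12, authorship .11.....2323....
After op 4 (move_left): buffer="grgkrwuerrggfyou" (len 16), cursors c1@2 c2@11 c3@11, authorship .11.....2323....
After op 5 (move_right): buffer="grgkrwuerrggfyou" (len 16), cursors c1@3 c2@12 c3@12, authorship .11.....2323....
After op 6 (insert('h')): buffer="grghkrwuerrgghhfyou" (len 19), cursors c1@4 c2@15 c3@15, authorship .111.....232323....
Authorship (.=original, N=cursor N): . 1 1 1 . . . . . 2 3 2 3 2 3 . . . .
Index 9: author = 2

Answer: cursor 2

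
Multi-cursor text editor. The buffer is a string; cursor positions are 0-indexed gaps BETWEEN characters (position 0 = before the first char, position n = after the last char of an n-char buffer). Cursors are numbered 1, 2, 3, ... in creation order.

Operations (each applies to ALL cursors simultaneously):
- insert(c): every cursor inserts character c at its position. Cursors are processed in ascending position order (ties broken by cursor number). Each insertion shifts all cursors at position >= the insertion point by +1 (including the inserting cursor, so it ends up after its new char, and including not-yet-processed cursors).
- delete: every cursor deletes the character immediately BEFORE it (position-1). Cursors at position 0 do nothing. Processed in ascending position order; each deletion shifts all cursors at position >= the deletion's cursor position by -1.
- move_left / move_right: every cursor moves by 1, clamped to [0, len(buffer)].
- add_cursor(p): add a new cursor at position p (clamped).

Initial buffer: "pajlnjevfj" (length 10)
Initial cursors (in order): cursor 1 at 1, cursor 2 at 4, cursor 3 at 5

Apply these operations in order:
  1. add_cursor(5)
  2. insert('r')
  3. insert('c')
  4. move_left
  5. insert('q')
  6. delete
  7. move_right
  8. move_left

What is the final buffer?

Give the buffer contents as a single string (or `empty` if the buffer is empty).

After op 1 (add_cursor(5)): buffer="pajlnjevfj" (len 10), cursors c1@1 c2@4 c3@5 c4@5, authorship ..........
After op 2 (insert('r')): buffer="prajlrnrrjevfj" (len 14), cursors c1@2 c2@6 c3@9 c4@9, authorship .1...2.34.....
After op 3 (insert('c')): buffer="prcajlrcnrrccjevfj" (len 18), cursors c1@3 c2@8 c3@13 c4@13, authorship .11...22.3434.....
After op 4 (move_left): buffer="prcajlrcnrrccjevfj" (len 18), cursors c1@2 c2@7 c3@12 c4@12, authorship .11...22.3434.....
After op 5 (insert('q')): buffer="prqcajlrqcnrrcqqcjevfj" (len 22), cursors c1@3 c2@9 c3@16 c4@16, authorship .111...222.343344.....
After op 6 (delete): buffer="prcajlrcnrrccjevfj" (len 18), cursors c1@2 c2@7 c3@12 c4@12, authorship .11...22.3434.....
After op 7 (move_right): buffer="prcajlrcnrrccjevfj" (len 18), cursors c1@3 c2@8 c3@13 c4@13, authorship .11...22.3434.....
After op 8 (move_left): buffer="prcajlrcnrrccjevfj" (len 18), cursors c1@2 c2@7 c3@12 c4@12, authorship .11...22.3434.....

Answer: prcajlrcnrrccjevfj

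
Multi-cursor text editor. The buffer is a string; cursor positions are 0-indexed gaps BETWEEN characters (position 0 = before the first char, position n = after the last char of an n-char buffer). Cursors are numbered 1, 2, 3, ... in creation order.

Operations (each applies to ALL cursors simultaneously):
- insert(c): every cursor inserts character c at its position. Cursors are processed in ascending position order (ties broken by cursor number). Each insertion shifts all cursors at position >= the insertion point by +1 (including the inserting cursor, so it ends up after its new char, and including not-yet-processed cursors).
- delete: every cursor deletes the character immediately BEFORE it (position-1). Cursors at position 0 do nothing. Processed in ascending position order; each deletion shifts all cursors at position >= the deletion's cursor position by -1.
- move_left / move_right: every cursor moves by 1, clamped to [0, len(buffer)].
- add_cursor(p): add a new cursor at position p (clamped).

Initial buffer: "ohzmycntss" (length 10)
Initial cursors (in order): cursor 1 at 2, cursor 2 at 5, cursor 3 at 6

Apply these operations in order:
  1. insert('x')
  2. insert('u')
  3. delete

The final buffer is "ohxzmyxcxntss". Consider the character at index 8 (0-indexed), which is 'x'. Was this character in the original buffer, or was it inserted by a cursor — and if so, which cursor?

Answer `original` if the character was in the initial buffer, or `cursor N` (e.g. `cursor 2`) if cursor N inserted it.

Answer: cursor 3

Derivation:
After op 1 (insert('x')): buffer="ohxzmyxcxntss" (len 13), cursors c1@3 c2@7 c3@9, authorship ..1...2.3....
After op 2 (insert('u')): buffer="ohxuzmyxucxuntss" (len 16), cursors c1@4 c2@9 c3@12, authorship ..11...22.33....
After op 3 (delete): buffer="ohxzmyxcxntss" (len 13), cursors c1@3 c2@7 c3@9, authorship ..1...2.3....
Authorship (.=original, N=cursor N): . . 1 . . . 2 . 3 . . . .
Index 8: author = 3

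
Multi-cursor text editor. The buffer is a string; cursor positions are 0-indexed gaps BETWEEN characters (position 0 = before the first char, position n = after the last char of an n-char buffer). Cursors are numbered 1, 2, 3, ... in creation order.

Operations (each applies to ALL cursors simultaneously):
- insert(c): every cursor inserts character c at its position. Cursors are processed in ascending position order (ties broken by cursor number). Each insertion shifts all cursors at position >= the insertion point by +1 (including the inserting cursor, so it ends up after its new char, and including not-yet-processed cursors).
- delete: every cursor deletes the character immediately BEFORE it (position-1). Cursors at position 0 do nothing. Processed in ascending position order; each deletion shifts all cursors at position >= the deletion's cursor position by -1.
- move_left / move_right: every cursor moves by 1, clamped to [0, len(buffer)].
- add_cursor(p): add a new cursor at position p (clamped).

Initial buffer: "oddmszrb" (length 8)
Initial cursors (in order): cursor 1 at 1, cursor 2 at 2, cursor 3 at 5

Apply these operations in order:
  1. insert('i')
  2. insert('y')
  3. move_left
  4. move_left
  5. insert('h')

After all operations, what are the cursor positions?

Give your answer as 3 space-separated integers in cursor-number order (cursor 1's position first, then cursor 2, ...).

Answer: 2 6 12

Derivation:
After op 1 (insert('i')): buffer="oididmsizrb" (len 11), cursors c1@2 c2@4 c3@8, authorship .1.2...3...
After op 2 (insert('y')): buffer="oiydiydmsiyzrb" (len 14), cursors c1@3 c2@6 c3@11, authorship .11.22...33...
After op 3 (move_left): buffer="oiydiydmsiyzrb" (len 14), cursors c1@2 c2@5 c3@10, authorship .11.22...33...
After op 4 (move_left): buffer="oiydiydmsiyzrb" (len 14), cursors c1@1 c2@4 c3@9, authorship .11.22...33...
After op 5 (insert('h')): buffer="ohiydhiydmshiyzrb" (len 17), cursors c1@2 c2@6 c3@12, authorship .111.222...333...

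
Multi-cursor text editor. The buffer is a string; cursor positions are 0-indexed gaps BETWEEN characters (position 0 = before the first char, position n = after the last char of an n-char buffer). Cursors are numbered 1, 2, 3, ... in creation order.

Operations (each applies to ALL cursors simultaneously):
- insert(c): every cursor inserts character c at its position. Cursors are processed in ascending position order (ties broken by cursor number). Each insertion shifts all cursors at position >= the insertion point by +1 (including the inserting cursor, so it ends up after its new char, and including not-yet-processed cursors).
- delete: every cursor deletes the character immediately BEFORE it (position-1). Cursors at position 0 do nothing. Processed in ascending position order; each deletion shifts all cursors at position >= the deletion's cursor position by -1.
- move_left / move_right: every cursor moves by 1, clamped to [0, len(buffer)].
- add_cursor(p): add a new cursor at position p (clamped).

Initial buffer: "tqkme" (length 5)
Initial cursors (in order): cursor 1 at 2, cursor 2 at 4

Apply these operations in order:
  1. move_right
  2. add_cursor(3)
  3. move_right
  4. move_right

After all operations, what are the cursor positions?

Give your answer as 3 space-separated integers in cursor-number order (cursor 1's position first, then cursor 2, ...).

After op 1 (move_right): buffer="tqkme" (len 5), cursors c1@3 c2@5, authorship .....
After op 2 (add_cursor(3)): buffer="tqkme" (len 5), cursors c1@3 c3@3 c2@5, authorship .....
After op 3 (move_right): buffer="tqkme" (len 5), cursors c1@4 c3@4 c2@5, authorship .....
After op 4 (move_right): buffer="tqkme" (len 5), cursors c1@5 c2@5 c3@5, authorship .....

Answer: 5 5 5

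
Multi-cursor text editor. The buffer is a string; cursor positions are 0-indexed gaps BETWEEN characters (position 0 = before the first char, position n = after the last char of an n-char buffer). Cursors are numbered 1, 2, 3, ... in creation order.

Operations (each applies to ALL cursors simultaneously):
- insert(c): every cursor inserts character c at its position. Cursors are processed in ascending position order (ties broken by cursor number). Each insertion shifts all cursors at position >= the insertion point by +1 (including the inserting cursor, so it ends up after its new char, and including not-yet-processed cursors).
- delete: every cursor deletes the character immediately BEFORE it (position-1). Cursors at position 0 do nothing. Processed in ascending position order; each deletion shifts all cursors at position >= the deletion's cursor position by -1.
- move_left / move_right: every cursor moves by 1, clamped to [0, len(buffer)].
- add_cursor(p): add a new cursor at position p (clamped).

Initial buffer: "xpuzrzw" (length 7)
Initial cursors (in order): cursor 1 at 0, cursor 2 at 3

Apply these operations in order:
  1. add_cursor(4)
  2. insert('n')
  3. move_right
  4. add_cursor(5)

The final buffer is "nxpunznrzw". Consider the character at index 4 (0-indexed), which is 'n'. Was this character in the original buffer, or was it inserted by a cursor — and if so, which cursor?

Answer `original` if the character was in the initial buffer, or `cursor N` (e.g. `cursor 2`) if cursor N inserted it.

After op 1 (add_cursor(4)): buffer="xpuzrzw" (len 7), cursors c1@0 c2@3 c3@4, authorship .......
After op 2 (insert('n')): buffer="nxpunznrzw" (len 10), cursors c1@1 c2@5 c3@7, authorship 1...2.3...
After op 3 (move_right): buffer="nxpunznrzw" (len 10), cursors c1@2 c2@6 c3@8, authorship 1...2.3...
After op 4 (add_cursor(5)): buffer="nxpunznrzw" (len 10), cursors c1@2 c4@5 c2@6 c3@8, authorship 1...2.3...
Authorship (.=original, N=cursor N): 1 . . . 2 . 3 . . .
Index 4: author = 2

Answer: cursor 2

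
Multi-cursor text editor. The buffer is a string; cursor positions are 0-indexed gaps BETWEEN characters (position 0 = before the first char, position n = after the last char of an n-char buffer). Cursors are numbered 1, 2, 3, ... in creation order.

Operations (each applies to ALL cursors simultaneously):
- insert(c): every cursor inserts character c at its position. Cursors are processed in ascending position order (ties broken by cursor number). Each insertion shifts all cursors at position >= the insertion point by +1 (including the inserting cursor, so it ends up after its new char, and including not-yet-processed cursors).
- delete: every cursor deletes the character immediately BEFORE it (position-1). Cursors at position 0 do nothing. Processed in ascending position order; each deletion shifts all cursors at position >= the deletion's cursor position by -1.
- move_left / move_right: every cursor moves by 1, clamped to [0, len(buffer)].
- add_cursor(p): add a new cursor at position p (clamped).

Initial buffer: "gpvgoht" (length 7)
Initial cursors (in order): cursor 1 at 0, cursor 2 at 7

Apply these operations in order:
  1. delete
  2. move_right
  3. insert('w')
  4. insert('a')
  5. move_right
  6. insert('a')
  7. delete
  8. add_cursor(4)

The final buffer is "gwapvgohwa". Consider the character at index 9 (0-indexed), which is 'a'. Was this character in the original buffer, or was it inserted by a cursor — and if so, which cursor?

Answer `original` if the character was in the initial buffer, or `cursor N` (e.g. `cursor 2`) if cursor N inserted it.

Answer: cursor 2

Derivation:
After op 1 (delete): buffer="gpvgoh" (len 6), cursors c1@0 c2@6, authorship ......
After op 2 (move_right): buffer="gpvgoh" (len 6), cursors c1@1 c2@6, authorship ......
After op 3 (insert('w')): buffer="gwpvgohw" (len 8), cursors c1@2 c2@8, authorship .1.....2
After op 4 (insert('a')): buffer="gwapvgohwa" (len 10), cursors c1@3 c2@10, authorship .11.....22
After op 5 (move_right): buffer="gwapvgohwa" (len 10), cursors c1@4 c2@10, authorship .11.....22
After op 6 (insert('a')): buffer="gwapavgohwaa" (len 12), cursors c1@5 c2@12, authorship .11.1....222
After op 7 (delete): buffer="gwapvgohwa" (len 10), cursors c1@4 c2@10, authorship .11.....22
After op 8 (add_cursor(4)): buffer="gwapvgohwa" (len 10), cursors c1@4 c3@4 c2@10, authorship .11.....22
Authorship (.=original, N=cursor N): . 1 1 . . . . . 2 2
Index 9: author = 2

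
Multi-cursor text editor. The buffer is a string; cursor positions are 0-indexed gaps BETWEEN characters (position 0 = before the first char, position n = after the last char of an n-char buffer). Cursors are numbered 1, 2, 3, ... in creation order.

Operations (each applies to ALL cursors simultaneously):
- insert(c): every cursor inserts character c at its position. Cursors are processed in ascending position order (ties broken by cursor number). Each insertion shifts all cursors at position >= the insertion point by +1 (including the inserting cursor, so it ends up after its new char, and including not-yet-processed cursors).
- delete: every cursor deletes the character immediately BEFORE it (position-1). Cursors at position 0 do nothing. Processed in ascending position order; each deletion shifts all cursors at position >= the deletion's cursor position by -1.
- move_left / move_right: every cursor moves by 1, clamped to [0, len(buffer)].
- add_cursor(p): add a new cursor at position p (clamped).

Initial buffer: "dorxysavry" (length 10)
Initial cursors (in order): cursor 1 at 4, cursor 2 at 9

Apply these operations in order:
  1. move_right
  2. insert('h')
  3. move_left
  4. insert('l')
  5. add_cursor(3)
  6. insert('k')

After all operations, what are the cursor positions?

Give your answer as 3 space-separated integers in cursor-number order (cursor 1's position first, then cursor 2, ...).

Answer: 8 16 4

Derivation:
After op 1 (move_right): buffer="dorxysavry" (len 10), cursors c1@5 c2@10, authorship ..........
After op 2 (insert('h')): buffer="dorxyhsavryh" (len 12), cursors c1@6 c2@12, authorship .....1.....2
After op 3 (move_left): buffer="dorxyhsavryh" (len 12), cursors c1@5 c2@11, authorship .....1.....2
After op 4 (insert('l')): buffer="dorxylhsavrylh" (len 14), cursors c1@6 c2@13, authorship .....11.....22
After op 5 (add_cursor(3)): buffer="dorxylhsavrylh" (len 14), cursors c3@3 c1@6 c2@13, authorship .....11.....22
After op 6 (insert('k')): buffer="dorkxylkhsavrylkh" (len 17), cursors c3@4 c1@8 c2@16, authorship ...3..111.....222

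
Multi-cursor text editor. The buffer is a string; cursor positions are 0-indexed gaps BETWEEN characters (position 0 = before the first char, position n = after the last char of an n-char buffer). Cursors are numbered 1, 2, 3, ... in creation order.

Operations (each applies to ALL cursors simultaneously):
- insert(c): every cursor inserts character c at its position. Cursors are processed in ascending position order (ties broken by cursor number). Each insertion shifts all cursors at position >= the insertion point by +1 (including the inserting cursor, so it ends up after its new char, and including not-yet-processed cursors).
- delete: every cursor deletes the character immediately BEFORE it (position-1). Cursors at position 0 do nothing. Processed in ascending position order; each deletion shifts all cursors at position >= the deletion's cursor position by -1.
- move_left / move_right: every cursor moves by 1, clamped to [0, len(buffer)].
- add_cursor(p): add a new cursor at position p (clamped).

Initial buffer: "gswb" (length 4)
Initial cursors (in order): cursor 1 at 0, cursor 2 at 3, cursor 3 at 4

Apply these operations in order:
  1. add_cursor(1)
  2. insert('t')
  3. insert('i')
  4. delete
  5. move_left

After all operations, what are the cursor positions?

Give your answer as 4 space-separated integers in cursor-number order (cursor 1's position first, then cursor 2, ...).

After op 1 (add_cursor(1)): buffer="gswb" (len 4), cursors c1@0 c4@1 c2@3 c3@4, authorship ....
After op 2 (insert('t')): buffer="tgtswtbt" (len 8), cursors c1@1 c4@3 c2@6 c3@8, authorship 1.4..2.3
After op 3 (insert('i')): buffer="tigtiswtibti" (len 12), cursors c1@2 c4@5 c2@9 c3@12, authorship 11.44..22.33
After op 4 (delete): buffer="tgtswtbt" (len 8), cursors c1@1 c4@3 c2@6 c3@8, authorship 1.4..2.3
After op 5 (move_left): buffer="tgtswtbt" (len 8), cursors c1@0 c4@2 c2@5 c3@7, authorship 1.4..2.3

Answer: 0 5 7 2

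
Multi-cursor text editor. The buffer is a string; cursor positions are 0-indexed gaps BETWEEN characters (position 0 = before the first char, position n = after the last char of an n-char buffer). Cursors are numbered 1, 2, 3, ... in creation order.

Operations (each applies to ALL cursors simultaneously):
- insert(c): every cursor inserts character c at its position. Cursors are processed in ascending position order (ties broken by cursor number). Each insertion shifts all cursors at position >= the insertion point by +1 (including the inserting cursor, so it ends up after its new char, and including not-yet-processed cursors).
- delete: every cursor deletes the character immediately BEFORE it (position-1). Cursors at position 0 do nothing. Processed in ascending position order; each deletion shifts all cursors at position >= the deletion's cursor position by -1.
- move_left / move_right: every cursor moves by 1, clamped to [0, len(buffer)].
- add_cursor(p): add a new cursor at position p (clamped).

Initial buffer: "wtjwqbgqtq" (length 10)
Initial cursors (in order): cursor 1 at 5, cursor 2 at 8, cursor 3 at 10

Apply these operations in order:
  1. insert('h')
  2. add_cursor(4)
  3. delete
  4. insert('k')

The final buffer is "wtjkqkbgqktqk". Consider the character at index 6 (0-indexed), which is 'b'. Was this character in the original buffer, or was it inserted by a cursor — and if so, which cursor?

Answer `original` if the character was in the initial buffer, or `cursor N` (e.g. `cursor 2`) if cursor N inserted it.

After op 1 (insert('h')): buffer="wtjwqhbgqhtqh" (len 13), cursors c1@6 c2@10 c3@13, authorship .....1...2..3
After op 2 (add_cursor(4)): buffer="wtjwqhbgqhtqh" (len 13), cursors c4@4 c1@6 c2@10 c3@13, authorship .....1...2..3
After op 3 (delete): buffer="wtjqbgqtq" (len 9), cursors c4@3 c1@4 c2@7 c3@9, authorship .........
After op 4 (insert('k')): buffer="wtjkqkbgqktqk" (len 13), cursors c4@4 c1@6 c2@10 c3@13, authorship ...4.1...2..3
Authorship (.=original, N=cursor N): . . . 4 . 1 . . . 2 . . 3
Index 6: author = original

Answer: original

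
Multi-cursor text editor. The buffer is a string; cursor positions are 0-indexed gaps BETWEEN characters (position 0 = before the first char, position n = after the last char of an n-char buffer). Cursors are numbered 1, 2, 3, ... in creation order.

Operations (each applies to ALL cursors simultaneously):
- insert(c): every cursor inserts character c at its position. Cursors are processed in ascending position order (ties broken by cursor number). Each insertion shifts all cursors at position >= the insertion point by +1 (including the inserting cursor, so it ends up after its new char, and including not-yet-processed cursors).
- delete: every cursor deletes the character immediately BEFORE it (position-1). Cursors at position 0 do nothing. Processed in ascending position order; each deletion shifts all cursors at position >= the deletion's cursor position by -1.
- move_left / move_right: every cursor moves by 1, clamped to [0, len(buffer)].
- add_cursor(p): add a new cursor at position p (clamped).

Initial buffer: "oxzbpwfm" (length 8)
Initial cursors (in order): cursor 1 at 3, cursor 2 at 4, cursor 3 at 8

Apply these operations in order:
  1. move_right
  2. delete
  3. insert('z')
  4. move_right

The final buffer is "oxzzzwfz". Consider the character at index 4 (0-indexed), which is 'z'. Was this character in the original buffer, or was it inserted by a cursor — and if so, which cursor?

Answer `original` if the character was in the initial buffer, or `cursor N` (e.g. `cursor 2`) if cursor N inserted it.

Answer: cursor 2

Derivation:
After op 1 (move_right): buffer="oxzbpwfm" (len 8), cursors c1@4 c2@5 c3@8, authorship ........
After op 2 (delete): buffer="oxzwf" (len 5), cursors c1@3 c2@3 c3@5, authorship .....
After op 3 (insert('z')): buffer="oxzzzwfz" (len 8), cursors c1@5 c2@5 c3@8, authorship ...12..3
After op 4 (move_right): buffer="oxzzzwfz" (len 8), cursors c1@6 c2@6 c3@8, authorship ...12..3
Authorship (.=original, N=cursor N): . . . 1 2 . . 3
Index 4: author = 2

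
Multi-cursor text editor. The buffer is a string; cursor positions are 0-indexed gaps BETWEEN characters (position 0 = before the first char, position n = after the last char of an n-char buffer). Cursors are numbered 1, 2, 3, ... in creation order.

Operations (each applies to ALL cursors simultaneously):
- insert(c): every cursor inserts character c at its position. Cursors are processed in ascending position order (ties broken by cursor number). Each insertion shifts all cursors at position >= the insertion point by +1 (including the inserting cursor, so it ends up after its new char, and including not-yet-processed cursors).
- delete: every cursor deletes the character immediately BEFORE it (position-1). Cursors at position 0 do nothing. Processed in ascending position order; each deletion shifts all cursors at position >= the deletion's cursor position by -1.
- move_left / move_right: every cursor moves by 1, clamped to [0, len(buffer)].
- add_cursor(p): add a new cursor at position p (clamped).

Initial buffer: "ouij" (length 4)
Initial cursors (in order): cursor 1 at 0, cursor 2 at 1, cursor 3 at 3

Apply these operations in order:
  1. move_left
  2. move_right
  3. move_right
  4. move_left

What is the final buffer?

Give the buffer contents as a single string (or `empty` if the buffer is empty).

Answer: ouij

Derivation:
After op 1 (move_left): buffer="ouij" (len 4), cursors c1@0 c2@0 c3@2, authorship ....
After op 2 (move_right): buffer="ouij" (len 4), cursors c1@1 c2@1 c3@3, authorship ....
After op 3 (move_right): buffer="ouij" (len 4), cursors c1@2 c2@2 c3@4, authorship ....
After op 4 (move_left): buffer="ouij" (len 4), cursors c1@1 c2@1 c3@3, authorship ....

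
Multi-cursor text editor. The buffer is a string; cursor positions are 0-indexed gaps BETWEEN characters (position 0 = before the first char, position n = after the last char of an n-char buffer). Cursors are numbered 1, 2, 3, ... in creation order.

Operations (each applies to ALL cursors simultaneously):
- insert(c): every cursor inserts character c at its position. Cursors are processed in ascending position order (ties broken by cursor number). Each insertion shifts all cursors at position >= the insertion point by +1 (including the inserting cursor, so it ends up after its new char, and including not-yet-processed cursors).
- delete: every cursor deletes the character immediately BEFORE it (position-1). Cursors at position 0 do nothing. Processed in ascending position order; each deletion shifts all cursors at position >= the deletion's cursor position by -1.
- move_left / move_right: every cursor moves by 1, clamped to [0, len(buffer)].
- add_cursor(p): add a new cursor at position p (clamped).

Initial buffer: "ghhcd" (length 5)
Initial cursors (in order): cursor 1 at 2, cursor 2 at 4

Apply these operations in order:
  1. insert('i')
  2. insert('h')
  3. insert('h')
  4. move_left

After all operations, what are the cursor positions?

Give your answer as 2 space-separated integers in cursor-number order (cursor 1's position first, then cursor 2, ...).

Answer: 4 9

Derivation:
After op 1 (insert('i')): buffer="ghihcid" (len 7), cursors c1@3 c2@6, authorship ..1..2.
After op 2 (insert('h')): buffer="ghihhcihd" (len 9), cursors c1@4 c2@8, authorship ..11..22.
After op 3 (insert('h')): buffer="ghihhhcihhd" (len 11), cursors c1@5 c2@10, authorship ..111..222.
After op 4 (move_left): buffer="ghihhhcihhd" (len 11), cursors c1@4 c2@9, authorship ..111..222.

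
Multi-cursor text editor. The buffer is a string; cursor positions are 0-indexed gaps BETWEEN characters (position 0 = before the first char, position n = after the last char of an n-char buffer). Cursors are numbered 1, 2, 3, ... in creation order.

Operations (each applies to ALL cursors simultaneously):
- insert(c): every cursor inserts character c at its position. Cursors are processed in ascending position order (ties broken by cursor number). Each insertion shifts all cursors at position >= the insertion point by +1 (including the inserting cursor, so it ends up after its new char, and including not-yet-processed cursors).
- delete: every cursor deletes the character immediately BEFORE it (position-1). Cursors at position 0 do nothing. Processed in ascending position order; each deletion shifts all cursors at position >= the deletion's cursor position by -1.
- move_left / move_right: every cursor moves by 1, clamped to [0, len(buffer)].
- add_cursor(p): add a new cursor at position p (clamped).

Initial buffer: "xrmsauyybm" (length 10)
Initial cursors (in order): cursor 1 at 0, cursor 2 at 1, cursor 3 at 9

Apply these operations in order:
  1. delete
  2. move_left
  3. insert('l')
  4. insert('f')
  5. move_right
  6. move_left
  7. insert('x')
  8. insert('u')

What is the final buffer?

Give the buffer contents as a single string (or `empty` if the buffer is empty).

Answer: llffxxuurmsauylfxuym

Derivation:
After op 1 (delete): buffer="rmsauyym" (len 8), cursors c1@0 c2@0 c3@7, authorship ........
After op 2 (move_left): buffer="rmsauyym" (len 8), cursors c1@0 c2@0 c3@6, authorship ........
After op 3 (insert('l')): buffer="llrmsauylym" (len 11), cursors c1@2 c2@2 c3@9, authorship 12......3..
After op 4 (insert('f')): buffer="llffrmsauylfym" (len 14), cursors c1@4 c2@4 c3@12, authorship 1212......33..
After op 5 (move_right): buffer="llffrmsauylfym" (len 14), cursors c1@5 c2@5 c3@13, authorship 1212......33..
After op 6 (move_left): buffer="llffrmsauylfym" (len 14), cursors c1@4 c2@4 c3@12, authorship 1212......33..
After op 7 (insert('x')): buffer="llffxxrmsauylfxym" (len 17), cursors c1@6 c2@6 c3@15, authorship 121212......333..
After op 8 (insert('u')): buffer="llffxxuurmsauylfxuym" (len 20), cursors c1@8 c2@8 c3@18, authorship 12121212......3333..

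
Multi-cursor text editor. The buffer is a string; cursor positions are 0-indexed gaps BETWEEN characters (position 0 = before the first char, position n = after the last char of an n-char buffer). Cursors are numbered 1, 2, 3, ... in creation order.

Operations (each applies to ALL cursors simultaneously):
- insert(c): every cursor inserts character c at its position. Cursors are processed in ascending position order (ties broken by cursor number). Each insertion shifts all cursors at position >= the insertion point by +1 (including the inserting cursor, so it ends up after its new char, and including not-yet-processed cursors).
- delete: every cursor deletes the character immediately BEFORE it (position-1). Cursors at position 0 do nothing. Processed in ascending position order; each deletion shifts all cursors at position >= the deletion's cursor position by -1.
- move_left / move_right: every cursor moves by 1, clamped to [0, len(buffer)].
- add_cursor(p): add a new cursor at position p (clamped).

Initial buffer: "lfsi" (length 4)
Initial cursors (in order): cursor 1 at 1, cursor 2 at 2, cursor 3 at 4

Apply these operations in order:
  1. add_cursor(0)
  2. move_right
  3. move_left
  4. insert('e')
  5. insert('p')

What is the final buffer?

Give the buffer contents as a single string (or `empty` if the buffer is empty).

After op 1 (add_cursor(0)): buffer="lfsi" (len 4), cursors c4@0 c1@1 c2@2 c3@4, authorship ....
After op 2 (move_right): buffer="lfsi" (len 4), cursors c4@1 c1@2 c2@3 c3@4, authorship ....
After op 3 (move_left): buffer="lfsi" (len 4), cursors c4@0 c1@1 c2@2 c3@3, authorship ....
After op 4 (insert('e')): buffer="elefesei" (len 8), cursors c4@1 c1@3 c2@5 c3@7, authorship 4.1.2.3.
After op 5 (insert('p')): buffer="eplepfepsepi" (len 12), cursors c4@2 c1@5 c2@8 c3@11, authorship 44.11.22.33.

Answer: eplepfepsepi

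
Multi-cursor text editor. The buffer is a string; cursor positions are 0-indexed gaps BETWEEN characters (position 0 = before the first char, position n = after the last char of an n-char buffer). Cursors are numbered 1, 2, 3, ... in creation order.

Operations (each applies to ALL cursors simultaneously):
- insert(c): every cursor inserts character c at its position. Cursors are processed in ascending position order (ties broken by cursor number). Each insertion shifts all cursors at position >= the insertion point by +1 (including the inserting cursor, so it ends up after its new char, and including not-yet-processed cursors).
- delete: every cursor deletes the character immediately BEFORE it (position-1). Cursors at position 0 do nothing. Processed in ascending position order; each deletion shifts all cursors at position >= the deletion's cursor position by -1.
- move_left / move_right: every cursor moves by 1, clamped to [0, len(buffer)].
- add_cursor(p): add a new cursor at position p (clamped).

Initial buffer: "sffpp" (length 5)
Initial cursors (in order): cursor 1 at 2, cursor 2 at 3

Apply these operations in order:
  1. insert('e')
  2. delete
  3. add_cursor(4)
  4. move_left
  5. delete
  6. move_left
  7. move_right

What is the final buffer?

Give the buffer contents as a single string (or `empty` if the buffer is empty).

After op 1 (insert('e')): buffer="sfefepp" (len 7), cursors c1@3 c2@5, authorship ..1.2..
After op 2 (delete): buffer="sffpp" (len 5), cursors c1@2 c2@3, authorship .....
After op 3 (add_cursor(4)): buffer="sffpp" (len 5), cursors c1@2 c2@3 c3@4, authorship .....
After op 4 (move_left): buffer="sffpp" (len 5), cursors c1@1 c2@2 c3@3, authorship .....
After op 5 (delete): buffer="pp" (len 2), cursors c1@0 c2@0 c3@0, authorship ..
After op 6 (move_left): buffer="pp" (len 2), cursors c1@0 c2@0 c3@0, authorship ..
After op 7 (move_right): buffer="pp" (len 2), cursors c1@1 c2@1 c3@1, authorship ..

Answer: pp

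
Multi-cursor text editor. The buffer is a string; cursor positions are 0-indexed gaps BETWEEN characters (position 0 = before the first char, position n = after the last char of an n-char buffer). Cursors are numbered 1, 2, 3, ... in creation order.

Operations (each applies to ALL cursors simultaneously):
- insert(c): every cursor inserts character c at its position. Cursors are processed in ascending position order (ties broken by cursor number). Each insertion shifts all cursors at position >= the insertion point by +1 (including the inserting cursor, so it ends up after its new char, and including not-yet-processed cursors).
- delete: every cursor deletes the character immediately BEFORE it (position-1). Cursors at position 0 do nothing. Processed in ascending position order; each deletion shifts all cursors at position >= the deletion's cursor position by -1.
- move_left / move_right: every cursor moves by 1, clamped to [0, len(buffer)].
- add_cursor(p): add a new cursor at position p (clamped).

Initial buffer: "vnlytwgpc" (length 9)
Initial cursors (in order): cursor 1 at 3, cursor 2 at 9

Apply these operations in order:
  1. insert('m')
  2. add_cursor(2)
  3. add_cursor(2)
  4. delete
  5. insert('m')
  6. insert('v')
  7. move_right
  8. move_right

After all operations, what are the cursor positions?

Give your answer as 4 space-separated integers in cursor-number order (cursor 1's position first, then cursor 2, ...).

After op 1 (insert('m')): buffer="vnlmytwgpcm" (len 11), cursors c1@4 c2@11, authorship ...1......2
After op 2 (add_cursor(2)): buffer="vnlmytwgpcm" (len 11), cursors c3@2 c1@4 c2@11, authorship ...1......2
After op 3 (add_cursor(2)): buffer="vnlmytwgpcm" (len 11), cursors c3@2 c4@2 c1@4 c2@11, authorship ...1......2
After op 4 (delete): buffer="lytwgpc" (len 7), cursors c3@0 c4@0 c1@1 c2@7, authorship .......
After op 5 (insert('m')): buffer="mmlmytwgpcm" (len 11), cursors c3@2 c4@2 c1@4 c2@11, authorship 34.1......2
After op 6 (insert('v')): buffer="mmvvlmvytwgpcmv" (len 15), cursors c3@4 c4@4 c1@7 c2@15, authorship 3434.11......22
After op 7 (move_right): buffer="mmvvlmvytwgpcmv" (len 15), cursors c3@5 c4@5 c1@8 c2@15, authorship 3434.11......22
After op 8 (move_right): buffer="mmvvlmvytwgpcmv" (len 15), cursors c3@6 c4@6 c1@9 c2@15, authorship 3434.11......22

Answer: 9 15 6 6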